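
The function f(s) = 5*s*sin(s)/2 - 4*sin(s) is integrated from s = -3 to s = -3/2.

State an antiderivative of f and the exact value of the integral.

Antiderivative: F(s) = -5*s*cos(s)/2 + 5*sin(s)/2 + 4*cos(s); value = -5*sin(3/2)/2 + 5*sin(3)/2 + 31*cos(3/2)/4 - 23*cos(3)/2

Integrate term by term and add the pieces.
F(s) = -5*s*cos(s)/2 + 5*sin(s)/2 + 4*cos(s) is an antiderivative of f.
Check: d/ds[-5*s*cos(s)/2 + 5*sin(s)/2 + 4*cos(s)] = 5*s*sin(s)/2 - 4*sin(s) = f(s).
F(-3/2) = -5*sin(3/2)/2 + 31*cos(3/2)/4; F(-3) = 23*cos(3)/2 - 5*sin(3)/2.
Integral = F(-3/2) - F(-3) = -5*sin(3/2)/2 + 5*sin(3)/2 + 31*cos(3/2)/4 - 23*cos(3)/2.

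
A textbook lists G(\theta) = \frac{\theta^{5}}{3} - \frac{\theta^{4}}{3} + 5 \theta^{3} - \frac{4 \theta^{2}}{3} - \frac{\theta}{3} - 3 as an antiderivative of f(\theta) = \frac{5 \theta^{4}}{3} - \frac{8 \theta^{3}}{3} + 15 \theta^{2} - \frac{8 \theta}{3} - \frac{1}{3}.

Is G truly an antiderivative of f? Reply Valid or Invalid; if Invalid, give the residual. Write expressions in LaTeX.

d/d\theta[G] = \frac{5 \theta^{4}}{3} - \frac{4 \theta^{3}}{3} + 15 \theta^{2} - \frac{8 \theta}{3} - \frac{1}{3}
d/d\theta[G] - f(\theta) = \frac{4 \theta^{3}}{3} != 0.

Invalid: d/d\theta[G] - f = \frac{4 \theta^{3}}{3}, which is not 0.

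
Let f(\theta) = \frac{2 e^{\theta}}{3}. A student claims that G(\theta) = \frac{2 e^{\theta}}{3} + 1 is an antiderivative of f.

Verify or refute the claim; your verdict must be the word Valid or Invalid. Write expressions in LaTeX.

d/d\theta[G] = \frac{2 e^{\theta}}{3}
This equals f(\theta) exactly, so the claim holds.

Valid: G'(\theta) = f(\theta).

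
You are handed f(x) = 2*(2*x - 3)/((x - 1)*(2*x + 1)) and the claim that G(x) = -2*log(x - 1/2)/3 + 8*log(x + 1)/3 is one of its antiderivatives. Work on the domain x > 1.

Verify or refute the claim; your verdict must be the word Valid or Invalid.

d/dx[G] = (4*x - 4)/(2*x**2 + x - 1)
d/dx[G] - f(x) = (-4*x**2 + 10*x - 2)/(4*x**4 - 5*x**2 + 1) != 0.

Invalid: d/dx[G] - f = (-4*x**2 + 10*x - 2)/(4*x**4 - 5*x**2 + 1), which is not 0.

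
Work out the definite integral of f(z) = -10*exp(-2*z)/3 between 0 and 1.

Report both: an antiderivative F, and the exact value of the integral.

Antiderivative: F(z) = 5*exp(-2*z)/3; value = -5/3 + 5*exp(-2)/3

Differentiate the proposed F(z) back; it has to land on f(z) exactly.
F(z) = 5*exp(-2*z)/3 is an antiderivative of f.
Check: d/dz[5*exp(-2*z)/3] = -10*exp(-2*z)/3 = f(z).
F(1) = 5*exp(-2)/3; F(0) = 5/3.
Integral = F(1) - F(0) = -5/3 + 5*exp(-2)/3.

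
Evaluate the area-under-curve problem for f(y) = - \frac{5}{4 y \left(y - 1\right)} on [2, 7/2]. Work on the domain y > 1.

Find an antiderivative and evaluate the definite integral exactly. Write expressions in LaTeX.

The denominator factors as 4 y \left(y - 1\right); partial fractions split f into directly integrable pieces: - \frac{5}{4 \left(y - 1\right)} + \frac{5}{4 y}.
F(y) = \frac{5 \log{\left(y \right)}}{4} - \frac{5 \log{\left(y - 1 \right)}}{4} is an antiderivative of f.
Check: d/dy[\frac{5 \log{\left(y \right)}}{4} - \frac{5 \log{\left(y - 1 \right)}}{4}] = - \frac{5}{4 y^{2} - 4 y}, which equals f(y).
F(7/2) = - \frac{5 \log{\left(\frac{5}{2} \right)}}{4} + \frac{5 \log{\left(\frac{7}{2} \right)}}{4}; F(2) = \frac{5 \log{\left(2 \right)}}{4}.
Integral = F(7/2) - F(2) = - \frac{5 \log{\left(\frac{5}{2} \right)}}{4} - \frac{5 \log{\left(2 \right)}}{4} + \frac{5 \log{\left(\frac{7}{2} \right)}}{4}.

Antiderivative: F(y) = \frac{5 \log{\left(y \right)}}{4} - \frac{5 \log{\left(y - 1 \right)}}{4}; value = - \frac{5 \log{\left(\frac{5}{2} \right)}}{4} - \frac{5 \log{\left(2 \right)}}{4} + \frac{5 \log{\left(\frac{7}{2} \right)}}{4}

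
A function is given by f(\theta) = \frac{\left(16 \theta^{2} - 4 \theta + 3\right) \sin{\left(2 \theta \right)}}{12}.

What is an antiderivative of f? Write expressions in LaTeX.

Whatever form F(\theta) takes, F'(\theta) = f(\theta) is non-negotiable.
Check: d/d\theta[\frac{- 16 \theta^{2} \cos{\left(2 \theta \right)} + 16 \theta \sin{\left(2 \theta \right)} + 4 \theta \cos{\left(2 \theta \right)} - 2 \sin{\left(2 \theta \right)} + 5 \cos{\left(2 \theta \right)}}{24}] = \frac{4 \theta^{2} \sin{\left(2 \theta \right)}}{3} - \frac{\theta \sin{\left(2 \theta \right)}}{3} + \frac{\sin{\left(2 \theta \right)}}{4}, which equals f(\theta).

An antiderivative is F(\theta) = \frac{- 16 \theta^{2} \cos{\left(2 \theta \right)} + 16 \theta \sin{\left(2 \theta \right)} + 4 \theta \cos{\left(2 \theta \right)} - 2 \sin{\left(2 \theta \right)} + 5 \cos{\left(2 \theta \right)}}{24}.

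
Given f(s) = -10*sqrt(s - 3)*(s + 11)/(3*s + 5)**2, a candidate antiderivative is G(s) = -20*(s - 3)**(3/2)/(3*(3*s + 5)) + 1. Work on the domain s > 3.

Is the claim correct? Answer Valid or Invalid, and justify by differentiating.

d/ds[G] = (-10*s*sqrt(s - 3) - 110*sqrt(s - 3))/(9*s**2 + 30*s + 25)
This equals f(s) exactly, so the claim holds.

Valid: G'(s) = f(s).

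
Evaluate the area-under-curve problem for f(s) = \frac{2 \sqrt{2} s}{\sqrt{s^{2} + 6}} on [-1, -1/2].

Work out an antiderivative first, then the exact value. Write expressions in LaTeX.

The substitution u = \frac{s^{2}}{2} + 3 works: f is exactly (dF/du)*(du/ds) for that inner function.
F(s) = 2 \sqrt{2} \sqrt{s^{2} + 6} is an antiderivative of f.
Check: d/ds[2 \sqrt{2} \sqrt{s^{2} + 6}] = \frac{2 \sqrt{2} s}{\sqrt{s^{2} + 6}} = f(s).
F(-1/2) = 5 \sqrt{2}; F(-1) = 2 \sqrt{14}.
Integral = F(-1/2) - F(-1) = - 2 \sqrt{14} + 5 \sqrt{2}.

Antiderivative: F(s) = 2 \sqrt{2} \sqrt{s^{2} + 6}; value = - 2 \sqrt{14} + 5 \sqrt{2}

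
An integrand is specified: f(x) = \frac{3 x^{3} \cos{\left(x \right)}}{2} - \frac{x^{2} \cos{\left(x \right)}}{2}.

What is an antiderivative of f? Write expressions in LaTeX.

The integrand splits into summands that can be handled one at a time.
Check: d/dx[\frac{3 x^{3} \sin{\left(x \right)}}{2} - \frac{x^{2} \sin{\left(x \right)}}{2} + \frac{9 x^{2} \cos{\left(x \right)}}{2} - 9 x \sin{\left(x \right)} - x \cos{\left(x \right)} + \sin{\left(x \right)} - 9 \cos{\left(x \right)}] = \frac{3 x^{3} \cos{\left(x \right)}}{2} - \frac{x^{2} \cos{\left(x \right)}}{2} = f(x).

An antiderivative is F(x) = \frac{3 x^{3} \sin{\left(x \right)}}{2} - \frac{x^{2} \sin{\left(x \right)}}{2} + \frac{9 x^{2} \cos{\left(x \right)}}{2} - 9 x \sin{\left(x \right)} - x \cos{\left(x \right)} + \sin{\left(x \right)} - 9 \cos{\left(x \right)}.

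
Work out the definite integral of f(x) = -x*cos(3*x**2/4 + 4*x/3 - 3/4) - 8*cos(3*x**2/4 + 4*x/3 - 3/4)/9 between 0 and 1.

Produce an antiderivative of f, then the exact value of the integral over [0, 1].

Antiderivative: F(x) = -2*sin(3*x**2/4 + 4*x/3 - 3/4)/3; value = -2*sin(4/3)/3 - 2*sin(3/4)/3

The substitution u = 3*x**2/4 + 4*x/3 - 3/4 works: f is exactly (dF/du)*(du/dx) for that inner function.
F(x) = -2*sin(3*x**2/4 + 4*x/3 - 3/4)/3 is an antiderivative of f.
Check: d/dx[-2*sin(3*x**2/4 + 4*x/3 - 3/4)/3] = -x*cos(3*x**2/4 + 4*x/3 - 3/4) - 8*cos(3*x**2/4 + 4*x/3 - 3/4)/9 = f(x).
F(1) = -2*sin(4/3)/3; F(0) = 2*sin(3/4)/3.
Integral = F(1) - F(0) = -2*sin(4/3)/3 - 2*sin(3/4)/3.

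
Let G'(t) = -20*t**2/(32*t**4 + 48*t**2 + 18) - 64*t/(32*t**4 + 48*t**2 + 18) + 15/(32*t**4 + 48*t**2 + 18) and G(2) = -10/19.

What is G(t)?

G(t) = (-8*t**2 + 5*t + 2)/(8*t**2 + 6)

Recognize the product-rule pattern: G'(t) = u'v + uv' with u = 1/(2*t**2 + 3/2), v = 5*t/4 + 2, so integration by parts undoes it.
A general antiderivative is (5*t/4 + 2)/(2*t**2 + 3/2) + C.
The condition gives C = -10/19 - (9/19) = -1.
So G(t) = (-8*t**2 + 5*t + 2)/(8*t**2 + 6).
Check: d/dt[(-8*t**2 + 5*t + 2)/(8*t**2 + 6)] = (-20*t**2 - 64*t + 15)/(32*t**4 + 48*t**2 + 18), which equals G'(t).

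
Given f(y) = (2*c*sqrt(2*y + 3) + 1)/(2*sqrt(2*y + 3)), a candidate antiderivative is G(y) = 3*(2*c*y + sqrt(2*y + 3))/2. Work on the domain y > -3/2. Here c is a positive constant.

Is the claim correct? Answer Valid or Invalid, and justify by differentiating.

d/dy[G] = (6*c*sqrt(2*y + 3) + 3)/(2*sqrt(2*y + 3))
d/dy[G] - f(y) = (2*c*sqrt(2*y + 3) + 1)/sqrt(2*y + 3) != 0.

Invalid: d/dy[G] - f = (2*c*sqrt(2*y + 3) + 1)/sqrt(2*y + 3), which is not 0.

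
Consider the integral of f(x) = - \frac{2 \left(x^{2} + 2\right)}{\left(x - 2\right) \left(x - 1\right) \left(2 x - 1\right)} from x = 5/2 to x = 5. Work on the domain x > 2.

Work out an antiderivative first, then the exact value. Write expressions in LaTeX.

Antiderivative: F(x) = - 4 \log{\left(x - 2 \right)} + 6 \log{\left(x - 1 \right)} - 3 \log{\left(x - \frac{1}{2} \right)}; value = - 3 \log{\left(\frac{9}{2} \right)} - 4 \log{\left(3 \right)} - 6 \log{\left(\frac{3}{2} \right)} - \log{\left(2 \right)} + 6 \log{\left(4 \right)}

The denominator factors as \left(x - 2\right) \left(x - 1\right) \left(2 x - 1\right); partial fractions split f into directly integrable pieces: - \frac{6}{2 x - 1} + \frac{6}{x - 1} - \frac{4}{x - 2}.
F(x) = - 4 \log{\left(x - 2 \right)} + 6 \log{\left(x - 1 \right)} - 3 \log{\left(x - \frac{1}{2} \right)} is an antiderivative of f.
Check: d/dx[- 4 \log{\left(x - 2 \right)} + 6 \log{\left(x - 1 \right)} - 3 \log{\left(x - \frac{1}{2} \right)}] = \frac{- 2 x^{2} - 4}{2 x^{3} - 7 x^{2} + 7 x - 2}, which equals f(x).
F(5) = - 3 \log{\left(\frac{9}{2} \right)} - 4 \log{\left(3 \right)} + 6 \log{\left(4 \right)}; F(5/2) = \log{\left(2 \right)} + 6 \log{\left(\frac{3}{2} \right)}.
Integral = F(5) - F(5/2) = - 3 \log{\left(\frac{9}{2} \right)} - 4 \log{\left(3 \right)} - 6 \log{\left(\frac{3}{2} \right)} - \log{\left(2 \right)} + 6 \log{\left(4 \right)}.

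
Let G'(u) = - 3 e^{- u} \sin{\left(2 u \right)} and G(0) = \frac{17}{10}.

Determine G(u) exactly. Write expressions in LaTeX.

Whatever form G(u) takes, its d/du must return the stated G'(u).
A general antiderivative is \frac{3 e^{- u} \sin{\left(2 u \right)}}{5} + \frac{6 e^{- u} \cos{\left(2 u \right)}}{5} + C.
The condition gives C = \frac{17}{10} - (\frac{6}{5}) = \frac{1}{2}.
So G(u) = \frac{1}{2} + \frac{3 e^{- u} \sin{\left(2 u \right)}}{5} + \frac{6 e^{- u} \cos{\left(2 u \right)}}{5}.
Check: d/du[\frac{1}{2} + \frac{3 e^{- u} \sin{\left(2 u \right)}}{5} + \frac{6 e^{- u} \cos{\left(2 u \right)}}{5}] = - 3 e^{- u} \sin{\left(2 u \right)} = G'(u).

G(u) = \frac{1}{2} + \frac{3 e^{- u} \sin{\left(2 u \right)}}{5} + \frac{6 e^{- u} \cos{\left(2 u \right)}}{5}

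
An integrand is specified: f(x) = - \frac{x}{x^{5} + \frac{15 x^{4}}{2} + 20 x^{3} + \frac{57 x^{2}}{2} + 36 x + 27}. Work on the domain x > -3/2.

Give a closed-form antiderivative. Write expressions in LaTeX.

The denominator factors as \left(x + 3\right)^{2} \left(2 x + 3\right) \left(x^{2} + 2\right); partial fractions split f into directly integrable pieces: \frac{2 \left(3 x - 64\right)}{2057 \left(x^{2} + 2\right)} + \frac{16}{51 \left(2 x + 3\right)} - \frac{58}{363 \left(x + 3\right)} - \frac{2}{11 \left(x + 3\right)^{2}}.
Check: d/dx[\frac{8 \log{\left(x + \frac{3}{2} \right)}}{51} - \frac{58 \log{\left(x + 3 \right)}}{363} + \frac{3 \log{\left(x^{2} + 2 \right)}}{2057} - \frac{64 \sqrt{2} \operatorname{atan}{\left(\frac{\sqrt{2} x}{2} \right)}}{2057} + \frac{2}{11 x + 33}] = - \frac{2 x}{2 x^{5} + 15 x^{4} + 40 x^{3} + 57 x^{2} + 72 x + 54}, which equals f(x).

An antiderivative is F(x) = \frac{8 \log{\left(x + \frac{3}{2} \right)}}{51} - \frac{58 \log{\left(x + 3 \right)}}{363} + \frac{3 \log{\left(x^{2} + 2 \right)}}{2057} - \frac{64 \sqrt{2} \operatorname{atan}{\left(\frac{\sqrt{2} x}{2} \right)}}{2057} + \frac{2}{11 x + 33}.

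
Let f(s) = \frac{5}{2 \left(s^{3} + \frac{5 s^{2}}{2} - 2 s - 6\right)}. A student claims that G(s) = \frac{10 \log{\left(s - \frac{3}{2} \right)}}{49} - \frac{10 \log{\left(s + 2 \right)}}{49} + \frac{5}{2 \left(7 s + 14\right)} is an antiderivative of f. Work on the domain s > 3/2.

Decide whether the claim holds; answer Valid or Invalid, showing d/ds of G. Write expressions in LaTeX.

d/ds[G] = \frac{10 s + 55}{28 s^{3} + 70 s^{2} - 56 s - 168}
d/ds[G] - f(s) = \frac{5}{14 s^{2} + 56 s + 56} != 0.

Invalid: d/ds[G] - f = \frac{5}{14 s^{2} + 56 s + 56}, which is not 0.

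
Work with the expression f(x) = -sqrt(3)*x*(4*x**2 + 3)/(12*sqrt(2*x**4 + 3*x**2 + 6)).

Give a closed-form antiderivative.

f matches the chain-rule pattern g'(h)*h' with inner function h(x) = 2*x**4/3 + x**2 + 2; substituting u = h(x) collapses the integral.
Check: d/dx[-sqrt(3)*sqrt(2*x**4 + 3*x**2 + 6)/12] = (-4*sqrt(3)*x**3 - 3*sqrt(3)*x)/(12*sqrt(2*x**4 + 3*x**2 + 6)), which equals f(x).

An antiderivative is F(x) = -sqrt(3)*sqrt(2*x**4 + 3*x**2 + 6)/12.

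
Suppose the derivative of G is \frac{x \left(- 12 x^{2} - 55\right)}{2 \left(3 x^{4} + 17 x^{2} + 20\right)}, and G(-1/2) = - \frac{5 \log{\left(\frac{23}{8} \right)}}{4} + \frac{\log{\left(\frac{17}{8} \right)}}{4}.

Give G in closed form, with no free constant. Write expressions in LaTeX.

Differentiate the proposed G(x) back; it has to land on the given G'(x).
A general antiderivative is \frac{\log{\left(\frac{x^{2}}{2} + 2 \right)}}{4} - \frac{5 \log{\left(\frac{3 x^{2}}{2} + \frac{5}{2} \right)}}{4} + C.
The condition gives C = - \frac{5 \log{\left(\frac{23}{8} \right)}}{4} + \frac{\log{\left(\frac{17}{8} \right)}}{4} - (- \frac{5 \log{\left(\frac{23}{8} \right)}}{4} + \frac{\log{\left(\frac{17}{8} \right)}}{4}) = 0.
So G(x) = \frac{\log{\left(\frac{x^{2}}{2} + 2 \right)}}{4} - \frac{5 \log{\left(\frac{3 x^{2}}{2} + \frac{5}{2} \right)}}{4}.
Check: d/dx[\frac{\log{\left(\frac{x^{2}}{2} + 2 \right)}}{4} - \frac{5 \log{\left(\frac{3 x^{2}}{2} + \frac{5}{2} \right)}}{4}] = \frac{- 12 x^{3} - 55 x}{6 x^{4} + 34 x^{2} + 40}, which equals G'(x).

G(x) = \frac{\log{\left(\frac{x^{2}}{2} + 2 \right)}}{4} - \frac{5 \log{\left(\frac{3 x^{2}}{2} + \frac{5}{2} \right)}}{4}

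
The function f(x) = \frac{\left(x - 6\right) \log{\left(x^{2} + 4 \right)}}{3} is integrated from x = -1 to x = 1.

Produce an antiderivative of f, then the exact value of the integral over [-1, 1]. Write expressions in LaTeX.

Antiderivative: F(x) = \frac{x^{2} \log{\left(x^{2} + 4 \right)} - x^{2} - 12 x \log{\left(x^{2} + 4 \right)} + 24 x + 4 \log{\left(x^{2} + 4 \right)} - 48 \operatorname{atan}{\left(\frac{x}{2} \right)}}{6}; value = - 16 \operatorname{atan}{\left(\frac{1}{2} \right)} - 4 \log{\left(5 \right)} + 8

Any candidate F(x) must reproduce f(x) exactly when differentiated.
F(x) = \frac{x^{2} \log{\left(x^{2} + 4 \right)} - x^{2} - 12 x \log{\left(x^{2} + 4 \right)} + 24 x + 4 \log{\left(x^{2} + 4 \right)} - 48 \operatorname{atan}{\left(\frac{x}{2} \right)}}{6} is an antiderivative of f.
Check: d/dx[\frac{x^{2} \log{\left(x^{2} + 4 \right)} - x^{2} - 12 x \log{\left(x^{2} + 4 \right)} + 24 x + 4 \log{\left(x^{2} + 4 \right)} - 48 \operatorname{atan}{\left(\frac{x}{2} \right)}}{6}] = \frac{x \log{\left(x^{2} + 4 \right)}}{3} - 2 \log{\left(x^{2} + 4 \right)}, which equals f(x).
F(1) = - 8 \operatorname{atan}{\left(\frac{1}{2} \right)} - \frac{7 \log{\left(5 \right)}}{6} + \frac{23}{6}; F(-1) = - \frac{25}{6} + 8 \operatorname{atan}{\left(\frac{1}{2} \right)} + \frac{17 \log{\left(5 \right)}}{6}.
Integral = F(1) - F(-1) = - 16 \operatorname{atan}{\left(\frac{1}{2} \right)} - 4 \log{\left(5 \right)} + 8.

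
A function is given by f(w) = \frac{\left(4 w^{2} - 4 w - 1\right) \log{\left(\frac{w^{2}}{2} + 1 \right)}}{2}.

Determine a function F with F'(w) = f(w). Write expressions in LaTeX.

An antiderivative is F(w) = - \frac{4 w^{3}}{9} + w^{2} + \frac{11 w}{3} + \left(\frac{2 w^{3}}{3} - w^{2} - \frac{w}{2}\right) \log{\left(\frac{w^{2}}{2} + 1 \right)} - 2 \log{\left(w^{2} + 2 \right)} - \frac{11 \sqrt{2} \operatorname{atan}{\left(\frac{\sqrt{2} w}{2} \right)}}{3}.

Since d/dw undoes antidifferentiation here, F'(w) = f(w) is required of F(w).
Check: d/dw[- \frac{4 w^{3}}{9} + w^{2} + \frac{11 w}{3} + \left(\frac{2 w^{3}}{3} - w^{2} - \frac{w}{2}\right) \log{\left(\frac{w^{2}}{2} + 1 \right)} - 2 \log{\left(w^{2} + 2 \right)} - \frac{11 \sqrt{2} \operatorname{atan}{\left(\frac{\sqrt{2} w}{2} \right)}}{3}] = 2 w^{2} \log{\left(\frac{w^{2}}{2} + 1 \right)} - 2 w \log{\left(\frac{w^{2}}{2} + 1 \right)} - \frac{\log{\left(\frac{w^{2}}{2} + 1 \right)}}{2}, which equals f(w).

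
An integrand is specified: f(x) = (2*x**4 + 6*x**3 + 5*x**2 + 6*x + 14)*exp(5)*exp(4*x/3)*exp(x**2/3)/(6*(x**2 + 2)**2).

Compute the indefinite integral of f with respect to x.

F(x) = (x + 1)*exp(x**2/3 + 4*x/3 + 5)/(2*x**2 + 4) + C

An antiderivative F(x) passes only if d/dx[F] lands on f(x) exactly.
Check: d/dx[(x + 1)*exp(x**2/3 + 4*x/3 + 5)/(2*x**2 + 4)] = (2*x**4*exp(5)*exp(4*x/3)*exp(x**2/3) + 6*x**3*exp(5)*exp(4*x/3)*exp(x**2/3) + 5*x**2*exp(5)*exp(4*x/3)*exp(x**2/3) + 6*x*exp(5)*exp(4*x/3)*exp(x**2/3) + 14*exp(5)*exp(4*x/3)*exp(x**2/3))/(6*x**4 + 24*x**2 + 24), which equals f(x).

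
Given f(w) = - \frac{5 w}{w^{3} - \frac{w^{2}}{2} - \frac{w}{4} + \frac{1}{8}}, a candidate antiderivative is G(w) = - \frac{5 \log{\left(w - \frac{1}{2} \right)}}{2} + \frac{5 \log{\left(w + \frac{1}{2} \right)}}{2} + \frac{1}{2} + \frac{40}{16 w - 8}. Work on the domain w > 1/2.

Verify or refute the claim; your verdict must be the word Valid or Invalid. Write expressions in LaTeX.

Valid: G'(w) = f(w).

d/dw[G] = - \frac{40 w}{8 w^{3} - 4 w^{2} - 2 w + 1}
This equals f(w) exactly, so the claim holds.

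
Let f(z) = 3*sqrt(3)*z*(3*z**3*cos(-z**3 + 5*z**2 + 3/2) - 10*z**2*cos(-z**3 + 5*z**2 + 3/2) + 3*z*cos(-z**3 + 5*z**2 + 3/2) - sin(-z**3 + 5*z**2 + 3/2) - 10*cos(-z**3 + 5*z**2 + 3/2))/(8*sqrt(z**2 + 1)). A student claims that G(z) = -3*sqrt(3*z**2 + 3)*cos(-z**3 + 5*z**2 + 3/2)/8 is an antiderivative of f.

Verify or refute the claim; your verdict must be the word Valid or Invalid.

d/dz[G] = (-9*sqrt(3)*z**4*sin(-z**3 + 5*z**2 + 3/2) + 30*sqrt(3)*z**3*sin(-z**3 + 5*z**2 + 3/2) - 9*sqrt(3)*z**2*sin(-z**3 + 5*z**2 + 3/2) + 30*sqrt(3)*z*sin(-z**3 + 5*z**2 + 3/2) - 3*sqrt(3)*z*cos(-z**3 + 5*z**2 + 3/2))/(8*sqrt(z**2 + 1))
d/dz[G] - f(z) = (-9*sqrt(3)*z**4*sin(-z**3 + 5*z**2 + 3/2) - 9*sqrt(3)*z**4*cos(-z**3 + 5*z**2 + 3/2) + 30*sqrt(3)*z**3*sin(-z**3 + 5*z**2 + 3/2) + 30*sqrt(3)*z**3*cos(-z**3 + 5*z**2 + 3/2) - 9*sqrt(3)*z**2*sin(-z**3 + 5*z**2 + 3/2) - 9*sqrt(3)*z**2*cos(-z**3 + 5*z**2 + 3/2) + 33*sqrt(3)*z*sin(-z**3 + 5*z**2 + 3/2) + 27*sqrt(3)*z*cos(-z**3 + 5*z**2 + 3/2))/(8*sqrt(z**2 + 1)) != 0.

Invalid: d/dz[G] - f = (-9*sqrt(3)*z**4*sin(-z**3 + 5*z**2 + 3/2) - 9*sqrt(3)*z**4*cos(-z**3 + 5*z**2 + 3/2) + 30*sqrt(3)*z**3*sin(-z**3 + 5*z**2 + 3/2) + 30*sqrt(3)*z**3*cos(-z**3 + 5*z**2 + 3/2) - 9*sqrt(3)*z**2*sin(-z**3 + 5*z**2 + 3/2) - 9*sqrt(3)*z**2*cos(-z**3 + 5*z**2 + 3/2) + 33*sqrt(3)*z*sin(-z**3 + 5*z**2 + 3/2) + 27*sqrt(3)*z*cos(-z**3 + 5*z**2 + 3/2))/(8*sqrt(z**2 + 1)), which is not 0.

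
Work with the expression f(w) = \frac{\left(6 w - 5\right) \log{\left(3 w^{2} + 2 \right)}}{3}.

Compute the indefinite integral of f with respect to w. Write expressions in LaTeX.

F(w) = \frac{9 w^{2} \log{\left(3 w^{2} + 2 \right)} - 9 w^{2} - 15 w \log{\left(3 w^{2} + 2 \right)} + 30 w + 6 \log{\left(w^{2} + \frac{2}{3} \right)} - 10 \sqrt{6} \operatorname{atan}{\left(\frac{\sqrt{6} w}{2} \right)}}{9} + C

Differentiate the proposed F(w) back; it has to land on f(w) exactly.
Check: d/dw[\frac{9 w^{2} \log{\left(3 w^{2} + 2 \right)} - 9 w^{2} - 15 w \log{\left(3 w^{2} + 2 \right)} + 30 w + 6 \log{\left(w^{2} + \frac{2}{3} \right)} - 10 \sqrt{6} \operatorname{atan}{\left(\frac{\sqrt{6} w}{2} \right)}}{9}] = 2 w \log{\left(3 w^{2} + 2 \right)} - \frac{5 \log{\left(3 w^{2} + 2 \right)}}{3}, which equals f(w).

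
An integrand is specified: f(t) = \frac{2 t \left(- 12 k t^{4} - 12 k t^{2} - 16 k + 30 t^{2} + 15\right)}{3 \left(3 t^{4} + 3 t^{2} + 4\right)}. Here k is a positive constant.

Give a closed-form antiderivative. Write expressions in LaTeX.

An antiderivative F(t) passes only if d/dt[F] lands on f(t) exactly.
Check: d/dt[- \frac{4 k t^{2}}{3} + \frac{5 \log{\left(t^{4} + t^{2} + \frac{4}{3} \right)}}{3}] = \frac{- 24 k t^{5} - 24 k t^{3} - 32 k t + 60 t^{3} + 30 t}{9 t^{4} + 9 t^{2} + 12}, which equals f(t).

An antiderivative is F(t) = - \frac{4 k t^{2}}{3} + \frac{5 \log{\left(t^{4} + t^{2} + \frac{4}{3} \right)}}{3}.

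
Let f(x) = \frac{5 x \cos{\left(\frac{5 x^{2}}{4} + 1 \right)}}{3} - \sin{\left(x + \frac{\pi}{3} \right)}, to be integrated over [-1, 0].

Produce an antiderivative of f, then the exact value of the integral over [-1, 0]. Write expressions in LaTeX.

Antiderivative: F(x) = \frac{2 \sin{\left(\frac{5 x^{2}}{4} + 1 \right)} + 3 \cos{\left(x + \frac{\pi}{3} \right)}}{3}; value = - \sin{\left(\frac{\pi}{6} + 1 \right)} - \frac{2 \sin{\left(\frac{9}{4} \right)}}{3} + \frac{1}{2} + \frac{2 \sin{\left(1 \right)}}{3}

Integrate term by term and add the pieces.
F(x) = \frac{2 \sin{\left(\frac{5 x^{2}}{4} + 1 \right)} + 3 \cos{\left(x + \frac{\pi}{3} \right)}}{3} is an antiderivative of f.
Check: d/dx[\frac{2 \sin{\left(\frac{5 x^{2}}{4} + 1 \right)} + 3 \cos{\left(x + \frac{\pi}{3} \right)}}{3}] = \frac{5 x \cos{\left(\frac{5 x^{2}}{4} + 1 \right)}}{3} - \sin{\left(x + \frac{\pi}{3} \right)} = f(x).
F(0) = \frac{1}{2} + \frac{2 \sin{\left(1 \right)}}{3}; F(-1) = \frac{2 \sin{\left(\frac{9}{4} \right)}}{3} + \sin{\left(\frac{\pi}{6} + 1 \right)}.
Integral = F(0) - F(-1) = - \sin{\left(\frac{\pi}{6} + 1 \right)} - \frac{2 \sin{\left(\frac{9}{4} \right)}}{3} + \frac{1}{2} + \frac{2 \sin{\left(1 \right)}}{3}.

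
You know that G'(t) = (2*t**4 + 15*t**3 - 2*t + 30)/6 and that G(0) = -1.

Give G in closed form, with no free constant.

A candidate passes only if d/dt[G] lands on the given G'(t) exactly.
A general antiderivative is t**5/15 + 5*t**4/8 - t**2/6 + 5*t + C.
The condition gives C = -1 - (0) = -1.
So G(t) = (8*t**5 + 75*t**4 - 20*t**2 + 600*t - 120)/120.
Check: d/dt[(8*t**5 + 75*t**4 - 20*t**2 + 600*t - 120)/120] = t**4/3 + 5*t**3/2 - t/3 + 5, which equals G'(t).

G(t) = (8*t**5 + 75*t**4 - 20*t**2 + 600*t - 120)/120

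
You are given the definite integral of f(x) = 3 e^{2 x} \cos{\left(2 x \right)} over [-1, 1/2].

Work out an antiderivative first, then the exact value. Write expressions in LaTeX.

Antiderivative: F(x) = \frac{3 e^{2 x} \sin{\left(2 x \right)}}{4} + \frac{3 e^{2 x} \cos{\left(2 x \right)}}{4}; value = - \frac{3 \cos{\left(2 \right)}}{4 e^{2}} + \frac{3 \sin{\left(2 \right)}}{4 e^{2}} + \frac{3 e \cos{\left(1 \right)}}{4} + \frac{3 e \sin{\left(1 \right)}}{4}

An antiderivative F(x) passes only if d/dx[F] lands on f(x) exactly.
F(x) = \frac{3 e^{2 x} \sin{\left(2 x \right)}}{4} + \frac{3 e^{2 x} \cos{\left(2 x \right)}}{4} is an antiderivative of f.
Check: d/dx[\frac{3 e^{2 x} \sin{\left(2 x \right)}}{4} + \frac{3 e^{2 x} \cos{\left(2 x \right)}}{4}] = 3 e^{2 x} \cos{\left(2 x \right)} = f(x).
F(1/2) = \frac{3 e \cos{\left(1 \right)}}{4} + \frac{3 e \sin{\left(1 \right)}}{4}; F(-1) = - \frac{3 \sin{\left(2 \right)}}{4 e^{2}} + \frac{3 \cos{\left(2 \right)}}{4 e^{2}}.
Integral = F(1/2) - F(-1) = - \frac{3 \cos{\left(2 \right)}}{4 e^{2}} + \frac{3 \sin{\left(2 \right)}}{4 e^{2}} + \frac{3 e \cos{\left(1 \right)}}{4} + \frac{3 e \sin{\left(1 \right)}}{4}.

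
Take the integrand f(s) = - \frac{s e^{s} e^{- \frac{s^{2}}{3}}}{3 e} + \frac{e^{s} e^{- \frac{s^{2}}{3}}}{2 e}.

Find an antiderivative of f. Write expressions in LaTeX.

The substitution u = - \frac{s^{2}}{3} + s - 1 works: f is exactly (dF/du)*(du/ds) for that inner function.
Check: d/ds[\frac{e^{s} e^{- \frac{s^{2}}{3}}}{2 e}] = \frac{\left(- 2 s e^{s} + 3 e^{s}\right) e^{- \frac{s^{2}}{3}}}{6 e}, which equals f(s).

An antiderivative is F(s) = \frac{e^{s} e^{- \frac{s^{2}}{3}}}{2 e}.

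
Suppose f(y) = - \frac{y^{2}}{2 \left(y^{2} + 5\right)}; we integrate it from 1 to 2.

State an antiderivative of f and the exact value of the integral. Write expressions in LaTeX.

Check any antiderivative F(y) by computing F'(y) and comparing it with f(y).
F(y) = \frac{- y + \sqrt{5} \operatorname{atan}{\left(\frac{\sqrt{5} y}{5} \right)}}{2} is an antiderivative of f.
Check: d/dy[\frac{- y + \sqrt{5} \operatorname{atan}{\left(\frac{\sqrt{5} y}{5} \right)}}{2}] = - \frac{y^{2}}{2 y^{2} + 10}, which equals f(y).
F(2) = -1 + \frac{\sqrt{5} \operatorname{atan}{\left(\frac{2 \sqrt{5}}{5} \right)}}{2}; F(1) = - \frac{1}{2} + \frac{\sqrt{5} \operatorname{atan}{\left(\frac{\sqrt{5}}{5} \right)}}{2}.
Integral = F(2) - F(1) = - \frac{1}{2} - \frac{\sqrt{5} \operatorname{atan}{\left(\frac{\sqrt{5}}{5} \right)}}{2} + \frac{\sqrt{5} \operatorname{atan}{\left(\frac{2 \sqrt{5}}{5} \right)}}{2}.

Antiderivative: F(y) = \frac{- y + \sqrt{5} \operatorname{atan}{\left(\frac{\sqrt{5} y}{5} \right)}}{2}; value = - \frac{1}{2} - \frac{\sqrt{5} \operatorname{atan}{\left(\frac{\sqrt{5}}{5} \right)}}{2} + \frac{\sqrt{5} \operatorname{atan}{\left(\frac{2 \sqrt{5}}{5} \right)}}{2}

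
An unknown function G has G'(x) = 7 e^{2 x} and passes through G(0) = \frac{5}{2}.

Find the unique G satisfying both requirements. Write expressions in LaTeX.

Any candidate G(x) must reproduce the stated G'(x) exactly.
A general antiderivative is \frac{7 e^{2 x}}{2} + C.
The condition gives C = \frac{5}{2} - (\frac{7}{2}) = -1.
So G(x) = \frac{7 e^{2 x}}{2} - 1.
Check: d/dx[\frac{7 e^{2 x}}{2} - 1] = 7 e^{2 x} = G'(x).

G(x) = \frac{7 e^{2 x}}{2} - 1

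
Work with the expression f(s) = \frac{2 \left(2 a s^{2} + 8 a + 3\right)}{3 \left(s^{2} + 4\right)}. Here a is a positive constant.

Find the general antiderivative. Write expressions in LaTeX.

F(s) = \frac{4 a s}{3} + \operatorname{atan}{\left(\frac{s}{2} \right)} + C

Any candidate F(s) must reproduce f(s) exactly when differentiated.
Check: d/ds[\frac{4 a s}{3} + \operatorname{atan}{\left(\frac{s}{2} \right)}] = \frac{4 a s^{2} + 16 a + 6}{3 s^{2} + 12}, which equals f(s).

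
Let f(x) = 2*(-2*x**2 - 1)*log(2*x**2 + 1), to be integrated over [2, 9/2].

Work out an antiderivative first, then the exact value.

Antiderivative: F(x) = 8*x**3/9 + 8*x/3 + (-4*x**3/3 - 2*x)*log(2*x**2 + 1) - 4*sqrt(2)*atan(sqrt(2)*x)/3; value = -261*log(83/2)/2 - 4*sqrt(2)*atan(9*sqrt(2)/2)/3 + 4*sqrt(2)*atan(2*sqrt(2))/3 + 44*log(9)/3 + 725/9

Any candidate F(x) must reproduce f(x) exactly when differentiated.
F(x) = 8*x**3/9 + 8*x/3 + (-4*x**3/3 - 2*x)*log(2*x**2 + 1) - 4*sqrt(2)*atan(sqrt(2)*x)/3 is an antiderivative of f.
Check: d/dx[8*x**3/9 + 8*x/3 + (-4*x**3/3 - 2*x)*log(2*x**2 + 1) - 4*sqrt(2)*atan(sqrt(2)*x)/3] = -4*x**2*log(2*x**2 + 1) - 2*log(2*x**2 + 1), which equals f(x).
F(9/2) = -261*log(83/2)/2 - 4*sqrt(2)*atan(9*sqrt(2)/2)/3 + 93; F(2) = -44*log(9)/3 - 4*sqrt(2)*atan(2*sqrt(2))/3 + 112/9.
Integral = F(9/2) - F(2) = -261*log(83/2)/2 - 4*sqrt(2)*atan(9*sqrt(2)/2)/3 + 4*sqrt(2)*atan(2*sqrt(2))/3 + 44*log(9)/3 + 725/9.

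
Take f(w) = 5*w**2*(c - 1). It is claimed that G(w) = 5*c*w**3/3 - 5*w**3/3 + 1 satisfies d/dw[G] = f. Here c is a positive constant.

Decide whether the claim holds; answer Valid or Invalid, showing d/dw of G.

Valid. The derivative of G reproduces f.

d/dw[G] = 5*c*w**2 - 5*w**2
This equals f(w) exactly, so the claim holds.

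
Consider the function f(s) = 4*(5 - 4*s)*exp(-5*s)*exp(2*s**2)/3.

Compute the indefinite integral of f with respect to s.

F(s) = -4*exp(-5*s)*exp(2*s**2)/3 + C

The substitution u = 2*s**2 - 5*s works: f is exactly (dF/du)*(du/ds) for that inner function.
Check: d/ds[-4*exp(-5*s)*exp(2*s**2)/3] = (-16*s*exp(2*s**2) + 20*exp(2*s**2))*exp(-5*s)/3, which equals f(s).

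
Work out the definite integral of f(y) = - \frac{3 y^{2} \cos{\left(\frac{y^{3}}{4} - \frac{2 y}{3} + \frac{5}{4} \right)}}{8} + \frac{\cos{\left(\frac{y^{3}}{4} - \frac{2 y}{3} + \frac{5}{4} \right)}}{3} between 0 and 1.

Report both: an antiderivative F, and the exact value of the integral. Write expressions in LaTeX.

Antiderivative: F(y) = - \frac{\sin{\left(\frac{y^{3}}{4} - \frac{2 y}{3} + \frac{5}{4} \right)}}{2}; value = - \frac{\sin{\left(\frac{5}{6} \right)}}{2} + \frac{\sin{\left(\frac{5}{4} \right)}}{2}

The substitution u = \frac{y^{3}}{4} - \frac{2 y}{3} + \frac{5}{4} works: f is exactly (dF/du)*(du/dy) for that inner function.
F(y) = - \frac{\sin{\left(\frac{y^{3}}{4} - \frac{2 y}{3} + \frac{5}{4} \right)}}{2} is an antiderivative of f.
Check: d/dy[- \frac{\sin{\left(\frac{y^{3}}{4} - \frac{2 y}{3} + \frac{5}{4} \right)}}{2}] = - \frac{3 y^{2} \cos{\left(\frac{y^{3}}{4} - \frac{2 y}{3} + \frac{5}{4} \right)}}{8} + \frac{\cos{\left(\frac{y^{3}}{4} - \frac{2 y}{3} + \frac{5}{4} \right)}}{3} = f(y).
F(1) = - \frac{\sin{\left(\frac{5}{6} \right)}}{2}; F(0) = - \frac{\sin{\left(\frac{5}{4} \right)}}{2}.
Integral = F(1) - F(0) = - \frac{\sin{\left(\frac{5}{6} \right)}}{2} + \frac{\sin{\left(\frac{5}{4} \right)}}{2}.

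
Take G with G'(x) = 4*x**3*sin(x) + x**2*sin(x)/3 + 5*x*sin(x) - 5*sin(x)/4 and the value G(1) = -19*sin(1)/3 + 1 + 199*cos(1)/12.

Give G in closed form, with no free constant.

Integrate term by term and add the pieces.
A general antiderivative is -4*x**3*cos(x) + 12*x**2*sin(x) - x**2*cos(x)/3 + 2*x*sin(x)/3 + 19*x*cos(x) - 19*sin(x) + 23*cos(x)/12 + C.
The condition gives C = -19*sin(1)/3 + 1 + 199*cos(1)/12 - (-19*sin(1)/3 + 199*cos(1)/12) = 1.
So G(x) = (-48*x**3*cos(x) + 144*x**2*sin(x) - 4*x**2*cos(x) + 8*x*sin(x) + 228*x*cos(x) - 228*sin(x) + 23*cos(x) + 12)/12.
Check: d/dx[(-48*x**3*cos(x) + 144*x**2*sin(x) - 4*x**2*cos(x) + 8*x*sin(x) + 228*x*cos(x) - 228*sin(x) + 23*cos(x) + 12)/12] = 4*x**3*sin(x) + x**2*sin(x)/3 + 5*x*sin(x) - 5*sin(x)/4 = G'(x).

G(x) = (-48*x**3*cos(x) + 144*x**2*sin(x) - 4*x**2*cos(x) + 8*x*sin(x) + 228*x*cos(x) - 228*sin(x) + 23*cos(x) + 12)/12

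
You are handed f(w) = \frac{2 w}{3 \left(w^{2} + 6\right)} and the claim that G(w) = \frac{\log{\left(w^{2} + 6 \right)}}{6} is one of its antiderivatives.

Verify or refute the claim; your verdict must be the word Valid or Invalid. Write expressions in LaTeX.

Invalid: d/dw[G] - f = - \frac{w}{3 w^{2} + 18}, which is not 0.

d/dw[G] = \frac{w}{3 w^{2} + 18}
d/dw[G] - f(w) = - \frac{w}{3 w^{2} + 18} != 0.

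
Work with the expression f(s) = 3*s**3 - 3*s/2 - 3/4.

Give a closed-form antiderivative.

The integrand splits into summands that can be handled one at a time.
Check: d/ds[3*s*(s**3 - s - 1)/4] = 3*s**3 - 3*s/2 - 3/4 = f(s).

An antiderivative is F(s) = 3*s*(s**3 - s - 1)/4.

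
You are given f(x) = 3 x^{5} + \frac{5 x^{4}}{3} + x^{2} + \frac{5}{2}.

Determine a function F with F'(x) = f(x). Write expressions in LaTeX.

An antiderivative is F(x) = \frac{x \left(3 x^{5} + 2 x^{4} + 2 x^{2} + 15\right)}{6}.

Integrate term by term and add the pieces.
Check: d/dx[\frac{x \left(3 x^{5} + 2 x^{4} + 2 x^{2} + 15\right)}{6}] = 3 x^{5} + \frac{5 x^{4}}{3} + x^{2} + \frac{5}{2} = f(x).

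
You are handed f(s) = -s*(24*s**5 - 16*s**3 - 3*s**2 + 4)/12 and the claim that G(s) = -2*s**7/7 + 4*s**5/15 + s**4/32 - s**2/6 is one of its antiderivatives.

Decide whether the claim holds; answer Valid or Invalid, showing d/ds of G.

d/ds[G] = -2*s**6 + 4*s**4/3 + s**3/8 - s/3
d/ds[G] - f(s) = -s**3/8 != 0.

Invalid: d/ds[G] - f = -s**3/8, which is not 0.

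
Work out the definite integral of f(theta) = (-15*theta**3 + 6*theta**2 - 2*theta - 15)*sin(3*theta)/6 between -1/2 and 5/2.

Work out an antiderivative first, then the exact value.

A candidate is checked by its d/dtheta: the result must match f(theta).
F(theta) = (45*theta**3*cos(3*theta) - 45*theta**2*sin(3*theta) - 18*theta**2*cos(3*theta) + 12*theta*sin(3*theta) - 24*theta*cos(3*theta) + 8*sin(3*theta) + 49*cos(3*theta))/54 is an antiderivative of f.
Check: d/dtheta[(45*theta**3*cos(3*theta) - 45*theta**2*sin(3*theta) - 18*theta**2*cos(3*theta) + 12*theta*sin(3*theta) - 24*theta*cos(3*theta) + 8*sin(3*theta) + 49*cos(3*theta))/54] = -5*theta**3*sin(3*theta)/2 + theta**2*sin(3*theta) - theta*sin(3*theta)/3 - 5*sin(3*theta)/2, which equals f(theta).
F(5/2) = -973*sin(15/2)/216 + 4637*cos(15/2)/432; F(-1/2) = 407*cos(3/2)/432 + 37*sin(3/2)/216.
Integral = F(5/2) - F(-1/2) = -973*sin(15/2)/216 - 37*sin(3/2)/216 - 407*cos(3/2)/432 + 4637*cos(15/2)/432.

Antiderivative: F(theta) = (45*theta**3*cos(3*theta) - 45*theta**2*sin(3*theta) - 18*theta**2*cos(3*theta) + 12*theta*sin(3*theta) - 24*theta*cos(3*theta) + 8*sin(3*theta) + 49*cos(3*theta))/54; value = -973*sin(15/2)/216 - 37*sin(3/2)/216 - 407*cos(3/2)/432 + 4637*cos(15/2)/432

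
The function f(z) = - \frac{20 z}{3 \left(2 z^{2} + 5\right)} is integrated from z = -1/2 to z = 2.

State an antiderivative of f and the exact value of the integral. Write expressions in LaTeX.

The substitution u = 2 z^{2} + 5 works: f is exactly (dF/du)*(du/dz) for that inner function.
F(z) = - \frac{5 \log{\left(2 z^{2} + 5 \right)}}{3} is an antiderivative of f.
Check: d/dz[- \frac{5 \log{\left(2 z^{2} + 5 \right)}}{3}] = - \frac{20 z}{6 z^{2} + 15}, which equals f(z).
F(2) = - \frac{5 \log{\left(13 \right)}}{3}; F(-1/2) = - \frac{5 \log{\left(\frac{11}{2} \right)}}{3}.
Integral = F(2) - F(-1/2) = - \frac{5 \log{\left(13 \right)}}{3} + \frac{5 \log{\left(\frac{11}{2} \right)}}{3}.

Antiderivative: F(z) = - \frac{5 \log{\left(2 z^{2} + 5 \right)}}{3}; value = - \frac{5 \log{\left(13 \right)}}{3} + \frac{5 \log{\left(\frac{11}{2} \right)}}{3}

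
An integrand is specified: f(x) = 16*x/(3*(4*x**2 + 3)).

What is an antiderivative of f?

f matches the chain-rule pattern g'(h)*h' with inner function h(x) = 4*x**2 + 3; substituting u = h(x) collapses the integral.
Check: d/dx[2*log(4*x**2 + 3)/3] = 16*x/(12*x**2 + 9), which equals f(x).

An antiderivative is F(x) = 2*log(4*x**2 + 3)/3.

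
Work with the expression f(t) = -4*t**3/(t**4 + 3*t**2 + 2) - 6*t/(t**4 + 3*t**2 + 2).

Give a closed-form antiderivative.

f matches the chain-rule pattern g'(h)*h' with inner function h(t) = t**4 + 3*t**2 + 2; substituting u = h(t) collapses the integral.
Check: d/dt[-log(t**4 + 3*t**2 + 2)] = (-4*t**3 - 6*t)/(t**4 + 3*t**2 + 2), which equals f(t).

An antiderivative is F(t) = -log(t**4 + 3*t**2 + 2).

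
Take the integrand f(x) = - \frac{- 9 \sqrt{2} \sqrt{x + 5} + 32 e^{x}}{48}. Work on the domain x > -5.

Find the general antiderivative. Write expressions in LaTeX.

F(x) = \frac{3 \sqrt{2} x \sqrt{x + 5} + 15 \sqrt{2} \sqrt{x + 5} - 16 e^{x}}{24} + C

Since d/dx undoes antidifferentiation here, F'(x) = f(x) is required of F(x).
Check: d/dx[\frac{3 \sqrt{2} x \sqrt{x + 5} + 15 \sqrt{2} \sqrt{x + 5} - 16 e^{x}}{24}] = \frac{9 \sqrt{2} x - 32 \sqrt{x + 5} e^{x} + 45 \sqrt{2}}{48 \sqrt{x + 5}}, which equals f(x).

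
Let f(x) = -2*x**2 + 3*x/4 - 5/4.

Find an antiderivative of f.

The integrand splits into summands that can be handled one at a time.
Check: d/dx[-x*(16*x**2 - 9*x + 30)/24] = -2*x**2 + 3*x/4 - 5/4 = f(x).

An antiderivative is F(x) = -x*(16*x**2 - 9*x + 30)/24.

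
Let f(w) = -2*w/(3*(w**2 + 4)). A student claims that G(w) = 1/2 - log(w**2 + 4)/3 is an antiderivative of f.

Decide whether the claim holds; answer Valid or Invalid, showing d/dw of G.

d/dw[G] = -2*w/(3*w**2 + 12)
This equals f(w) exactly, so the claim holds.

Valid: G'(w) = f(w).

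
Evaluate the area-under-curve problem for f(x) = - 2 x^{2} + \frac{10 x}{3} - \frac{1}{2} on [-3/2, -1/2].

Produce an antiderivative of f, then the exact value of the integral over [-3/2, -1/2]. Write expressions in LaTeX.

Antiderivative: F(x) = \frac{- 4 x^{3} + 10 x^{2} - 3 x - 2}{6}; value = -6

Integrate term by term and add the pieces.
F(x) = \frac{- 4 x^{3} + 10 x^{2} - 3 x - 2}{6} is an antiderivative of f.
Check: d/dx[\frac{- 4 x^{3} + 10 x^{2} - 3 x - 2}{6}] = - 2 x^{2} + \frac{10 x}{3} - \frac{1}{2} = f(x).
F(-1/2) = \frac{5}{12}; F(-3/2) = \frac{77}{12}.
Integral = F(-1/2) - F(-3/2) = -6.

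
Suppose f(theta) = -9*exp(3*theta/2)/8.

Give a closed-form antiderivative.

Check any antiderivative F(theta) by computing F'(theta) and comparing it with f(theta).
Check: d/dtheta[-3*exp(3*theta/2)/4] = -9*exp(3*theta/2)/8 = f(theta).

An antiderivative is F(theta) = -3*exp(3*theta/2)/4.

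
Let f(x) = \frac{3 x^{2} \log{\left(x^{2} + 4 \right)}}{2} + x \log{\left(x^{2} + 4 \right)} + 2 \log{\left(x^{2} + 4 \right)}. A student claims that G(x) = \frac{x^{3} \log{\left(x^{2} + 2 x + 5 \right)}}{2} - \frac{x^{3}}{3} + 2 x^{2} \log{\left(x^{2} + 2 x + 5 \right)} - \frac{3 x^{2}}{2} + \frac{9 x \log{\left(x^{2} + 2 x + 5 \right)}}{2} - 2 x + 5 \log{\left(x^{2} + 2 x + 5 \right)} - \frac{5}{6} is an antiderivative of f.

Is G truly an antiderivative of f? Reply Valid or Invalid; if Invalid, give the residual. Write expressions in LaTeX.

d/dx[G] = \frac{3 x^{2} \log{\left(x^{2} + 2 x + 5 \right)}}{2} + 4 x \log{\left(x^{2} + 2 x + 5 \right)} + \frac{9 \log{\left(x^{2} + 2 x + 5 \right)}}{2}
d/dx[G] - f(x) = - \frac{3 x^{2} \log{\left(x^{2} + 4 \right)}}{2} + \frac{3 x^{2} \log{\left(x^{2} + 2 x + 5 \right)}}{2} - x \log{\left(x^{2} + 4 \right)} + 4 x \log{\left(x^{2} + 2 x + 5 \right)} - 2 \log{\left(x^{2} + 4 \right)} + \frac{9 \log{\left(x^{2} + 2 x + 5 \right)}}{2} != 0.

Invalid: d/dx[G] - f = - \frac{3 x^{2} \log{\left(x^{2} + 4 \right)}}{2} + \frac{3 x^{2} \log{\left(x^{2} + 2 x + 5 \right)}}{2} - x \log{\left(x^{2} + 4 \right)} + 4 x \log{\left(x^{2} + 2 x + 5 \right)} - 2 \log{\left(x^{2} + 4 \right)} + \frac{9 \log{\left(x^{2} + 2 x + 5 \right)}}{2}, which is not 0.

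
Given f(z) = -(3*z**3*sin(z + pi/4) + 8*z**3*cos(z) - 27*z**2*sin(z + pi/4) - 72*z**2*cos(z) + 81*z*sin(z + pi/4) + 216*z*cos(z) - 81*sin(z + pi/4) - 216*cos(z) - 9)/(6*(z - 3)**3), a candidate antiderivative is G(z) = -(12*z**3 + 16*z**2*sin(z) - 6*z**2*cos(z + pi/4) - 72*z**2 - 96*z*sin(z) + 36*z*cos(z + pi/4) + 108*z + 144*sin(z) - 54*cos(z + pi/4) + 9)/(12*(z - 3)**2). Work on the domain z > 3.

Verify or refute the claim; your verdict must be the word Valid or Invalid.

Invalid: d/dz[G] - f = -1, which is not 0.

d/dz[G] = (-3*z**3*sin(z + pi/4) - 8*z**3*cos(z) - 6*z**3 + 27*z**2*sin(z + pi/4) + 72*z**2*cos(z) + 54*z**2 - 81*z*sin(z + pi/4) - 216*z*cos(z) - 162*z + 81*sin(z + pi/4) + 216*cos(z) + 171)/(6*z**3 - 54*z**2 + 162*z - 162)
d/dz[G] - f(z) = -1 != 0.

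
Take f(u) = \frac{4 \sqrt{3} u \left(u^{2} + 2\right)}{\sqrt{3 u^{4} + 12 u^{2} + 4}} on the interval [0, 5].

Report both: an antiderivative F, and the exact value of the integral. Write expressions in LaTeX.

The substitution w = u^{4} + 4 u^{2} + \frac{4}{3} works: f is exactly (dF/dw)*(dw/du) for that inner function.
F(u) = 2 \sqrt{u^{4} + 4 u^{2} + \frac{4}{3}} is an antiderivative of f.
Check: d/du[2 \sqrt{u^{4} + 4 u^{2} + \frac{4}{3}}] = \frac{4 \sqrt{3} u^{3} + 8 \sqrt{3} u}{\sqrt{3 u^{4} + 12 u^{2} + 4}}, which equals f(u).
F(5) = \frac{2 \sqrt{6537}}{3}; F(0) = \frac{4 \sqrt{3}}{3}.
Integral = F(5) - F(0) = - \frac{4 \sqrt{3}}{3} + \frac{2 \sqrt{6537}}{3}.

Antiderivative: F(u) = 2 \sqrt{u^{4} + 4 u^{2} + \frac{4}{3}}; value = - \frac{4 \sqrt{3}}{3} + \frac{2 \sqrt{6537}}{3}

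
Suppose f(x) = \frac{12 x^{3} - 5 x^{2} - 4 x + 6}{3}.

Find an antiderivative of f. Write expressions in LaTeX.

An antiderivative F(x) passes only if d/dx[F] lands on f(x) exactly.
Check: d/dx[x^{4} - \frac{5 x^{3}}{9} - \frac{2 x^{2}}{3} + 2 x] = 4 x^{3} - \frac{5 x^{2}}{3} - \frac{4 x}{3} + 2, which equals f(x).

An antiderivative is F(x) = x^{4} - \frac{5 x^{3}}{9} - \frac{2 x^{2}}{3} + 2 x.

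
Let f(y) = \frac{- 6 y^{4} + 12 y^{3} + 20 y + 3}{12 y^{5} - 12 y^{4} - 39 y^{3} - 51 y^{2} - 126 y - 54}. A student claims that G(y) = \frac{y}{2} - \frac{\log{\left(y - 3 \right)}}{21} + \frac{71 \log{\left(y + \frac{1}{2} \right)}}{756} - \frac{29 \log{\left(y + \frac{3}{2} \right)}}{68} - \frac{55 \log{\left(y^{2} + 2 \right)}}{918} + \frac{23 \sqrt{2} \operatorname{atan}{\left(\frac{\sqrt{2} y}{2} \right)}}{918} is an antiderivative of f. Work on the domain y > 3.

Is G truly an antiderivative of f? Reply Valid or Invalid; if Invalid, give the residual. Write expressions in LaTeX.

d/dy[G] = \frac{12 y^{5} - 24 y^{4} - 15 y^{3} - 51 y^{2} - 86 y - 48}{24 y^{5} - 24 y^{4} - 78 y^{3} - 102 y^{2} - 252 y - 108}
d/dy[G] - f(y) = \frac{1}{2} != 0.

Invalid: d/dy[G] - f = \frac{1}{2}, which is not 0.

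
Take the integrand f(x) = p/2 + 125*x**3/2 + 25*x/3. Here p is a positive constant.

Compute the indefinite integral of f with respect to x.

F(x) = (36*p*x + 5*(-15*x**2 - 2)**2)/72 + C

Integrate term by term and add the pieces.
Check: d/dx[(36*p*x + 5*(-15*x**2 - 2)**2)/72] = p/2 + 125*x**3/2 + 25*x/3 = f(x).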